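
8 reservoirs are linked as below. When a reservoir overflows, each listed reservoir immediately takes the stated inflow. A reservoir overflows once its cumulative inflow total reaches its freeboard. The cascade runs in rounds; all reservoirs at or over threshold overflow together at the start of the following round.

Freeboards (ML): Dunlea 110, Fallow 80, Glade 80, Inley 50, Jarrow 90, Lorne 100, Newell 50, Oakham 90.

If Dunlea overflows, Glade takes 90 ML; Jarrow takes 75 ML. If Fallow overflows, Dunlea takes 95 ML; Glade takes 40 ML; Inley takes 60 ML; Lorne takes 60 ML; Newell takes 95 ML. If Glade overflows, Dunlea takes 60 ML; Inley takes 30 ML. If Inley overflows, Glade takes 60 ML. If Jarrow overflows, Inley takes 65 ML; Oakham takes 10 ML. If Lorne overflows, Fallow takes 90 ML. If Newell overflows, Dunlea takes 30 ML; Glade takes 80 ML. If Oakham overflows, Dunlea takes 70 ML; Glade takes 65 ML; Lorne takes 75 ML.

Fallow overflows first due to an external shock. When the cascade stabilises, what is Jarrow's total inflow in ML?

Round 1 — Fallow overflows (initial).
  Dunlea: +95 → 95 < 110
  Glade: +40 → 40 < 80
  Inley: +60 → 60 ≥ 50
  Lorne: +60 → 60 < 100
  Newell: +95 → 95 ≥ 50
Round 2 — Inley, Newell overflow.
  Dunlea: +30 → 125 ≥ 110
  Glade: +60+80 → 180 ≥ 80
Round 3 — Dunlea, Glade overflow.
  Jarrow: +75 → 75 < 90
No further overflows.

75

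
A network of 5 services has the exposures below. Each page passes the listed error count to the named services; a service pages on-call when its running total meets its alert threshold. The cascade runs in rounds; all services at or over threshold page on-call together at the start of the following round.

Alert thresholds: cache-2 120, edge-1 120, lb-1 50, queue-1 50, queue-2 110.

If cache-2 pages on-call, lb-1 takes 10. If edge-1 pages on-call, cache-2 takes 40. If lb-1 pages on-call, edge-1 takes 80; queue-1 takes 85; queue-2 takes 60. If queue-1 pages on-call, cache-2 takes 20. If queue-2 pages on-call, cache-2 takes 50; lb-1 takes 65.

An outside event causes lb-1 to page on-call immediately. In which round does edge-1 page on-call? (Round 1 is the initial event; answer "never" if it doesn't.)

Round 1 — lb-1 pages on-call (initial).
  edge-1: +80 → 80 < 120
  queue-1: +85 → 85 ≥ 50
  queue-2: +60 → 60 < 110
Round 2 — queue-1 pages on-call.
  cache-2: +20 → 20 < 120
No further pages.

never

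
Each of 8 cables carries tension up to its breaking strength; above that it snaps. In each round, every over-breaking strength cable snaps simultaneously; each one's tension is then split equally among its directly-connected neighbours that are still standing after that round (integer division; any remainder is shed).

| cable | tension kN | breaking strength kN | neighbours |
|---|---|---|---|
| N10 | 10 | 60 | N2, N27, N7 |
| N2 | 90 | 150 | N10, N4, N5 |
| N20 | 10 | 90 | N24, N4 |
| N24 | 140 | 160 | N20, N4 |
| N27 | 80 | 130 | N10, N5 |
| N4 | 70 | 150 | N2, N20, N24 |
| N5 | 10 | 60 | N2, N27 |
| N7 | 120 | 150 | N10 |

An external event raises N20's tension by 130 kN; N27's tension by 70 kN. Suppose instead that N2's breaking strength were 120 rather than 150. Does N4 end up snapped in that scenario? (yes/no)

yes

With N2's breaking strength at 120:
Round 1 — N20 at 140 > 90; N27 at 150 > 130. N20, N27 snap.
  N20 sheds 140 kN to N24, N4: 70 each.
    N24: 140+70 = 210 > 160
    N4: 70+70 = 140 ≤ 150
  N27 sheds 150 kN to N10, N5: 75 each.
    N10: 10+75 = 85 > 60
    N5: 10+75 = 85 > 60
Round 2 — N10, N24, N5 snap.
  N10 sheds 85 kN to N2, N7: 42 each (1 lost).
    N2: 90+42 = 132 > 120
    N7: 120+42 = 162 > 150
  N24 sheds 210 kN to N4: 210 each.
    N4: 140+210 = 350 > 150
  N5 sheds 85 kN to N2: 85 each.
    N2: 132+85 = 217 > 120
Round 3 — N2, N4, N7 snap.
  N2 sheds 217 kN: no online neighbours, lost.
  N4 sheds 350 kN: no online neighbours, lost.
  N7 sheds 162 kN: no online neighbours, lost.
No further breaks.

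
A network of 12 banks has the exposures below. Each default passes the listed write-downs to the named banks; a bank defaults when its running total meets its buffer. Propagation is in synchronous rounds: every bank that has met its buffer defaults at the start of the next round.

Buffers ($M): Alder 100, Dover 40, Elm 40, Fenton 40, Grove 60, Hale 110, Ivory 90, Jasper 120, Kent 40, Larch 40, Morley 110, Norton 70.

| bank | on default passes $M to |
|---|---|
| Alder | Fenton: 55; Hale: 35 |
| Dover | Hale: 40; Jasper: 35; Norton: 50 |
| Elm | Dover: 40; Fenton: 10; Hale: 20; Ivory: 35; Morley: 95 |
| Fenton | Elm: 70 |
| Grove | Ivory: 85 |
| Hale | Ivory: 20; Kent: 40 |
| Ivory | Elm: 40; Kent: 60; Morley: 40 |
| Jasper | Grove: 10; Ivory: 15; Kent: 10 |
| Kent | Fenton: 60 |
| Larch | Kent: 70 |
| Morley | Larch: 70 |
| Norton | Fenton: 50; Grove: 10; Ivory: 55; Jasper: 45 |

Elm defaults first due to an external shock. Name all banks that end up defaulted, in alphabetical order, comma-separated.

Round 1 — Elm defaults (initial).
  Dover: +40 → 40 ≥ 40
  Fenton: +10 → 10 < 40
  Hale: +20 → 20 < 110
  Ivory: +35 → 35 < 90
  Morley: +95 → 95 < 110
Round 2 — Dover defaults.
  Hale: +40 → 60 < 110
  Jasper: +35 → 35 < 120
  Norton: +50 → 50 < 70
No further defaults.

Dover, Elm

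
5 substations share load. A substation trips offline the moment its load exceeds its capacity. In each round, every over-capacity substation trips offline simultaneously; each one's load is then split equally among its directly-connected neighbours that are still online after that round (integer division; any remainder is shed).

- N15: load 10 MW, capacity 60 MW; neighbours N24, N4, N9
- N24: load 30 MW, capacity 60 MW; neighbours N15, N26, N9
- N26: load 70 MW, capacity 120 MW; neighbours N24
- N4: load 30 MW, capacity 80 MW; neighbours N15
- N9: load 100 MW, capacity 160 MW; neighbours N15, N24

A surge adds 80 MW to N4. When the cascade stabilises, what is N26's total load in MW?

Round 1 — N4 at 110 > 80. N4 trips offline.
  N4 sheds 110 MW to N15: 110 each.
    N15: 10+110 = 120 > 60
Round 2 — N15 trips offline.
  N15 sheds 120 MW to N24, N9: 60 each.
    N24: 30+60 = 90 > 60
    N9: 100+60 = 160 ≤ 160
Round 3 — N24 trips offline.
  N24 sheds 90 MW to N26, N9: 45 each.
    N26: 70+45 = 115 ≤ 120
    N9: 160+45 = 205 > 160
Round 4 — N9 trips offline.
  N9 sheds 205 MW: no online neighbours, lost.
No further trips.

115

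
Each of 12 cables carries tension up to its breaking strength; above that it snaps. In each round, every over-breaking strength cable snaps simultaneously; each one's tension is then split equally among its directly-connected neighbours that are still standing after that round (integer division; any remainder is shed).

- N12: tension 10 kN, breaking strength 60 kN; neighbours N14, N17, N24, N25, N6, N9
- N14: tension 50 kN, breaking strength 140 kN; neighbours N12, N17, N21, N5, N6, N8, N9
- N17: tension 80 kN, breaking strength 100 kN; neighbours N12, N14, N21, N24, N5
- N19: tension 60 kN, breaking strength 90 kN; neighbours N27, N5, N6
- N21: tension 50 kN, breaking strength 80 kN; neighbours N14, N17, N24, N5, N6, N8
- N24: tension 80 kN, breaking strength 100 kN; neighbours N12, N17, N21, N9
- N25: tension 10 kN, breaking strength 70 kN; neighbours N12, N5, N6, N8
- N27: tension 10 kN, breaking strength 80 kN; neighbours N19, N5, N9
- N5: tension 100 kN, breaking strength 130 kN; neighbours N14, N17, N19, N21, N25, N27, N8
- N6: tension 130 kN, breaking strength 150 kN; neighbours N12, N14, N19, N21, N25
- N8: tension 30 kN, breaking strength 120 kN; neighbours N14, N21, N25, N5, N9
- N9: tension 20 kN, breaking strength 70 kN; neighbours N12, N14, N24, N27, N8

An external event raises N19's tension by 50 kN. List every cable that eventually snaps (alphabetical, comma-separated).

N12, N14, N17, N19, N21, N24, N25, N27, N5, N6, N8, N9

Round 1 — N19 at 110 > 90. N19 snaps.
  N19 sheds 110 kN to N27, N5, N6: 36 each (2 lost).
    N27: 10+36 = 46 ≤ 80
    N5: 100+36 = 136 > 130
    N6: 130+36 = 166 > 150
Round 2 — N5, N6 snap.
  N5 sheds 136 kN to N14, N17, N21, N25, N27, N8: 22 each (4 lost).
    N14: 50+22 = 72 ≤ 140
    N17: 80+22 = 102 > 100
    N21: 50+22 = 72 ≤ 80
    N25: 10+22 = 32 ≤ 70
    N27: 46+22 = 68 ≤ 80
    N8: 30+22 = 52 ≤ 120
  N6 sheds 166 kN to N12, N14, N21, N25: 41 each (2 lost).
    N12: 10+41 = 51 ≤ 60
    N14: 72+41 = 113 ≤ 140
    N21: 72+41 = 113 > 80
    N25: 32+41 = 73 > 70
Round 3 — N17, N21, N25 snap.
  N17 sheds 102 kN to N12, N14, N24: 34 each.
    N12: 51+34 = 85 > 60
    N14: 113+34 = 147 > 140
    N24: 80+34 = 114 > 100
  N21 sheds 113 kN to N14, N24, N8: 37 each (2 lost).
    N14: 147+37 = 184 > 140
    N24: 114+37 = 151 > 100
    N8: 52+37 = 89 ≤ 120
  N25 sheds 73 kN to N12, N8: 36 each (1 lost).
    N12: 85+36 = 121 > 60
    N8: 89+36 = 125 > 120
Round 4 — N12, N14, N24, N8 snap.
  N12 sheds 121 kN to N9: 121 each.
    N9: 20+121 = 141 > 70
  N14 sheds 184 kN to N9: 184 each.
    N9: 141+184 = 325 > 70
  N24 sheds 151 kN to N9: 151 each.
    N9: 325+151 = 476 > 70
  N8 sheds 125 kN to N9: 125 each.
    N9: 476+125 = 601 > 70
Round 5 — N9 snaps.
  N9 sheds 601 kN to N27: 601 each.
    N27: 68+601 = 669 > 80
Round 6 — N27 snaps.
  N27 sheds 669 kN: no online neighbours, lost.
No further breaks.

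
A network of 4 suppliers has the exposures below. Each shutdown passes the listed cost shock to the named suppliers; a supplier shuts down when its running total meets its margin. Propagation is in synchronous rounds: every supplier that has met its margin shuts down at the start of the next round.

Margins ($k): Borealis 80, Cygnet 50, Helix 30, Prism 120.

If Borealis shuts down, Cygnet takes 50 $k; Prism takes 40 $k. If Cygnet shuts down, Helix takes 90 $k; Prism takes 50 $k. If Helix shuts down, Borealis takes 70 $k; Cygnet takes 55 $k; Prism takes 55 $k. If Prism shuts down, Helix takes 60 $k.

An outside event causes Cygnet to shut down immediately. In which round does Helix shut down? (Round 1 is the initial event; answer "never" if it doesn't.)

2

Round 1 — Cygnet shuts down (initial).
  Helix: +90 → 90 ≥ 30
  Prism: +50 → 50 < 120
Round 2 — Helix shuts down.
  Borealis: +70 → 70 < 80
  Prism: +55 → 105 < 120
No further shutdowns.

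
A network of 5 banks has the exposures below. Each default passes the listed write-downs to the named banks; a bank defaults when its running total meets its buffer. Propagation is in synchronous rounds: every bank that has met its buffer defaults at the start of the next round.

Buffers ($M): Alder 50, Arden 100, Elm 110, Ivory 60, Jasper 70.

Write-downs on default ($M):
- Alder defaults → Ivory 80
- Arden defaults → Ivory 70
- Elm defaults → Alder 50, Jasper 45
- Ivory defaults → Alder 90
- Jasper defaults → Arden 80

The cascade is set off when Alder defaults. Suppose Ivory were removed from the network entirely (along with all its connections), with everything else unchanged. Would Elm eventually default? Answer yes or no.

no

With Ivory removed:
Round 1 — Alder defaults (initial).
No further defaults.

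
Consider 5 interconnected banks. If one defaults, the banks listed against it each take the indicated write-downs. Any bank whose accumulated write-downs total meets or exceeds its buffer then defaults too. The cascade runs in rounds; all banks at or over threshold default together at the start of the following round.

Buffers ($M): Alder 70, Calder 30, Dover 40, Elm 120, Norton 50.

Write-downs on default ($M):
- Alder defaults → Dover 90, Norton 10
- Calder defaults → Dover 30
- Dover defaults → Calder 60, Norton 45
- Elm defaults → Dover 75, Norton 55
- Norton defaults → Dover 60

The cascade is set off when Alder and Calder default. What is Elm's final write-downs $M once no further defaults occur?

Round 1 — Alder, Calder default (initial).
  Dover: +90+30 → 120 ≥ 40
  Norton: +10 → 10 < 50
Round 2 — Dover defaults.
  Norton: +45 → 55 ≥ 50
Round 3 — Norton defaults.
No further defaults.

0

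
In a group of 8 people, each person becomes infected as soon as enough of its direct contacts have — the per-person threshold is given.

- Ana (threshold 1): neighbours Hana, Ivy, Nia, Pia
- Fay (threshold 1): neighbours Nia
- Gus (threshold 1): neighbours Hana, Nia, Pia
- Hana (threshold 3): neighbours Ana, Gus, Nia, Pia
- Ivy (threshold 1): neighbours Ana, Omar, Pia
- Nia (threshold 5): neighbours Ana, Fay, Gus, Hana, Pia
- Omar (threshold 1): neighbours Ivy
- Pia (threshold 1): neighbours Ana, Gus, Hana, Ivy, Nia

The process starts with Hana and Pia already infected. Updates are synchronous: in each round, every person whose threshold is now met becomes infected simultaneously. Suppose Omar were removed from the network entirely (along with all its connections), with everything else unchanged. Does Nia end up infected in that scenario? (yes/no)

With Omar removed:
Round 1 — Hana, Pia become infected (initial).
Round 2 — checking thresholds:
  Ana: 2 of 4 neighbours ≥ 1, becomes infected.
  Gus: 2 of 3 neighbours ≥ 1, becomes infected.
  Ivy: 1 of 2 neighbours ≥ 1, becomes infected.
  Nia: 2 of 5 neighbours < 5, holds.
Round 3 — no new infections; cascade stops.

no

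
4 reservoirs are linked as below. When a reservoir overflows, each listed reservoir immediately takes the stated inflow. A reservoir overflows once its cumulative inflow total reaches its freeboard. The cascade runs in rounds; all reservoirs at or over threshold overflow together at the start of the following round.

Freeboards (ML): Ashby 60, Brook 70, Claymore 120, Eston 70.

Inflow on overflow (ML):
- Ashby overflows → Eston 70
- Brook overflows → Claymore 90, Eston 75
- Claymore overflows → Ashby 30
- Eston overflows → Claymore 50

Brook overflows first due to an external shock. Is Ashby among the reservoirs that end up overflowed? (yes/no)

Round 1 — Brook overflows (initial).
  Claymore: +90 → 90 < 120
  Eston: +75 → 75 ≥ 70
Round 2 — Eston overflows.
  Claymore: +50 → 140 ≥ 120
Round 3 — Claymore overflows.
  Ashby: +30 → 30 < 60
No further overflows.

no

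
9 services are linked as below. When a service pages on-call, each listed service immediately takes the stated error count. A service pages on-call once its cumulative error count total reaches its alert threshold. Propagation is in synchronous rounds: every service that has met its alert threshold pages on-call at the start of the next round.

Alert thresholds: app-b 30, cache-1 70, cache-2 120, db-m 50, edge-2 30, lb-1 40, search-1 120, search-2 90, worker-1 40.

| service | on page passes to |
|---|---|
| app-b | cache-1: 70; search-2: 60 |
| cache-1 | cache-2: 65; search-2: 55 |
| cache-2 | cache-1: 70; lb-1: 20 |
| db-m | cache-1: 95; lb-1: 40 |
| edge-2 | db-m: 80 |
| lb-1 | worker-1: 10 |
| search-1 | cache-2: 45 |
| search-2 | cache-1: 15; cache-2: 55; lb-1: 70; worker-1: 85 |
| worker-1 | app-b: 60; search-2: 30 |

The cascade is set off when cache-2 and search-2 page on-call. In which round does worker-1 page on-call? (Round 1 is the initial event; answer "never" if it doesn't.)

Round 1 — cache-2, search-2 page on-call (initial).
  cache-1: +70+15 → 85 ≥ 70
  lb-1: +20+70 → 90 ≥ 40
  worker-1: +85 → 85 ≥ 40
Round 2 — cache-1, lb-1, worker-1 page on-call.
  app-b: +60 → 60 ≥ 30
Round 3 — app-b pages on-call.
No further pages.

2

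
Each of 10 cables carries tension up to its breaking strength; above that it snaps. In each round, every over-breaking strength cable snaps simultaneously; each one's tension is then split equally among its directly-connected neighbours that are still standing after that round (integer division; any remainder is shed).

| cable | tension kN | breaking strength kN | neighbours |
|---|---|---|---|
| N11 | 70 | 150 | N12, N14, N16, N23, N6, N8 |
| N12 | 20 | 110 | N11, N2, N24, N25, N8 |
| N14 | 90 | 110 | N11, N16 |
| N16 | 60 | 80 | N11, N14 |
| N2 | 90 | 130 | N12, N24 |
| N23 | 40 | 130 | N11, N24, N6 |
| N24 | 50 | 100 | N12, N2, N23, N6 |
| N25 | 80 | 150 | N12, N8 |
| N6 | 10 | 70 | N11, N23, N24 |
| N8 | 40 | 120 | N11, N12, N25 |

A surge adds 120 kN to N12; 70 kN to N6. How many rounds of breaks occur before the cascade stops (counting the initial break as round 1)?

3

Round 1 — N12 at 140 > 110; N6 at 80 > 70. N12, N6 snap.
  N12 sheds 140 kN to N11, N2, N24, N25, N8: 28 each.
    N11: 70+28 = 98 ≤ 150
    N2: 90+28 = 118 ≤ 130
    N24: 50+28 = 78 ≤ 100
    N25: 80+28 = 108 ≤ 150
    N8: 40+28 = 68 ≤ 120
  N6 sheds 80 kN to N11, N23, N24: 26 each (2 lost).
    N11: 98+26 = 124 ≤ 150
    N23: 40+26 = 66 ≤ 130
    N24: 78+26 = 104 > 100
Round 2 — N24 snaps.
  N24 sheds 104 kN to N2, N23: 52 each.
    N2: 118+52 = 170 > 130
    N23: 66+52 = 118 ≤ 130
Round 3 — N2 snaps.
  N2 sheds 170 kN: no online neighbours, lost.
No further breaks.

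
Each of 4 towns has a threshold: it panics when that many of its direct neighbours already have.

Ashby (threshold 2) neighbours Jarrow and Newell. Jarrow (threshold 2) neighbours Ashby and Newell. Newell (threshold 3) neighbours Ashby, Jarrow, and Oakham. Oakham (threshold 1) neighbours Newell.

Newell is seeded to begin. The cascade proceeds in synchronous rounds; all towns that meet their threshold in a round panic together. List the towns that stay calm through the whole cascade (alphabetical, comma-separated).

Ashby, Jarrow

Round 1 — Newell panics (initial).
Round 2 — checking thresholds:
  Ashby: 1 of 2 neighbours < 2, below threshold.
  Jarrow: 1 of 2 neighbours < 2, below threshold.
  Oakham: 1 of 1 neighbours ≥ 1, panics.
Round 3 — no new panics; cascade stops.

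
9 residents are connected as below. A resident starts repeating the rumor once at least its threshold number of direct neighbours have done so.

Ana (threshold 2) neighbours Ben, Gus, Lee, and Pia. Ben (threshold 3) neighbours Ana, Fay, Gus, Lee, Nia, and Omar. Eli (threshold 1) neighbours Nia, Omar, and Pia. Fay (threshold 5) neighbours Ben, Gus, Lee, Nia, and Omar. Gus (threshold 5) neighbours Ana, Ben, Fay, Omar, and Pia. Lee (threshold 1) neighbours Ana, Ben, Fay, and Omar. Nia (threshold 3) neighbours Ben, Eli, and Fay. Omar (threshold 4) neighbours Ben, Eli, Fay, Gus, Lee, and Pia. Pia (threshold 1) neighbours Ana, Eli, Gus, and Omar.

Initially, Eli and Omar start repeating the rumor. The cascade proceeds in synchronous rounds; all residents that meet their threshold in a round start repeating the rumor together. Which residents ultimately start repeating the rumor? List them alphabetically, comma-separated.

Round 1 — Eli, Omar start repeating the rumor (initial).
Round 2 — checking thresholds:
  Ben: 1 of 6 neighbours < 3, not yet.
  Fay: 1 of 5 neighbours < 5, not yet.
  Gus: 1 of 5 neighbours < 5, not yet.
  Lee: 1 of 4 neighbours ≥ 1, starts repeating the rumor.
  Nia: 1 of 3 neighbours < 3, not yet.
  Pia: 2 of 4 neighbours ≥ 1, starts repeating the rumor.
Round 3 — checking thresholds:
  Ana: 2 of 4 neighbours ≥ 2, starts repeating the rumor.
  Ben: 2 of 6 neighbours < 3, not yet.
  Fay: 2 of 5 neighbours < 5, not yet.
  Gus: 2 of 5 neighbours < 5, not yet.
  Nia: 1 of 3 neighbours < 3, not yet.
Round 4 — checking thresholds:
  Ben: 3 of 6 neighbours ≥ 3, starts repeating the rumor.
  Fay: 2 of 5 neighbours < 5, not yet.
  Gus: 3 of 5 neighbours < 5, not yet.
  Nia: 1 of 3 neighbours < 3, not yet.
Round 5 — no new spreads; cascade stops.

Ana, Ben, Eli, Lee, Omar, Pia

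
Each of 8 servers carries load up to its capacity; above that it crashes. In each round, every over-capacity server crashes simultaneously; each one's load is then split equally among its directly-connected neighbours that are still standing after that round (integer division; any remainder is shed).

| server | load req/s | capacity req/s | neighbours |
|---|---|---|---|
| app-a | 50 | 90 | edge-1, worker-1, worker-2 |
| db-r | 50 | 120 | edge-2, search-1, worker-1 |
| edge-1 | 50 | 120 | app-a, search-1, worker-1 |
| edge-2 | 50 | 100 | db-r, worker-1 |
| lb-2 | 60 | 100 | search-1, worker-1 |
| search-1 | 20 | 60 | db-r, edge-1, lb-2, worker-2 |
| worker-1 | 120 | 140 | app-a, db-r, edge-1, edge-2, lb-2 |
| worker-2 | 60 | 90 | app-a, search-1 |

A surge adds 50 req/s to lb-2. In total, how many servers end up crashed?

6

Round 1 — lb-2 at 110 > 100. lb-2 crashes.
  lb-2 sheds 110 req/s to search-1, worker-1: 55 each.
    search-1: 20+55 = 75 > 60
    worker-1: 120+55 = 175 > 140
Round 2 — search-1, worker-1 crash.
  search-1 sheds 75 req/s to db-r, edge-1, worker-2: 25 each.
    db-r: 50+25 = 75 ≤ 120
    edge-1: 50+25 = 75 ≤ 120
    worker-2: 60+25 = 85 ≤ 90
  worker-1 sheds 175 req/s to app-a, db-r, edge-1, edge-2: 43 each (3 lost).
    app-a: 50+43 = 93 > 90
    db-r: 75+43 = 118 ≤ 120
    edge-1: 75+43 = 118 ≤ 120
    edge-2: 50+43 = 93 ≤ 100
Round 3 — app-a crashes.
  app-a sheds 93 req/s to edge-1, worker-2: 46 each (1 lost).
    edge-1: 118+46 = 164 > 120
    worker-2: 85+46 = 131 > 90
Round 4 — edge-1, worker-2 crash.
  edge-1 sheds 164 req/s: no online neighbours, lost.
  worker-2 sheds 131 req/s: no online neighbours, lost.
No further crashes.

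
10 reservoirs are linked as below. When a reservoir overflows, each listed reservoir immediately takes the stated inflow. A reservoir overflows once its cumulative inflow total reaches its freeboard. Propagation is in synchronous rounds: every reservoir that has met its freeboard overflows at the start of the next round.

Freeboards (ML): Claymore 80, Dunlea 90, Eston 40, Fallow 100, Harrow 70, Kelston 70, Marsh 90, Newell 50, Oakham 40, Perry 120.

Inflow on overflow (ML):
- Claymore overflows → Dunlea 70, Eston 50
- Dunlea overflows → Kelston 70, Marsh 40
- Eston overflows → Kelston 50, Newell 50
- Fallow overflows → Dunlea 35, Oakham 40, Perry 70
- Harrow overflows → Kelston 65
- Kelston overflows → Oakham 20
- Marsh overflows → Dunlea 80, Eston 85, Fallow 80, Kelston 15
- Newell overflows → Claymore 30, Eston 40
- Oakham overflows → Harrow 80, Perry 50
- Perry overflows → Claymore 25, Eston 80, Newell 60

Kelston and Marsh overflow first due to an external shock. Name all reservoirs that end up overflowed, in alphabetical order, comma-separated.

Eston, Kelston, Marsh, Newell

Round 1 — Kelston, Marsh overflow (initial).
  Dunlea: +80 → 80 < 90
  Eston: +85 → 85 ≥ 40
  Fallow: +80 → 80 < 100
  Oakham: +20 → 20 < 40
Round 2 — Eston overflows.
  Newell: +50 → 50 ≥ 50
Round 3 — Newell overflows.
  Claymore: +30 → 30 < 80
No further overflows.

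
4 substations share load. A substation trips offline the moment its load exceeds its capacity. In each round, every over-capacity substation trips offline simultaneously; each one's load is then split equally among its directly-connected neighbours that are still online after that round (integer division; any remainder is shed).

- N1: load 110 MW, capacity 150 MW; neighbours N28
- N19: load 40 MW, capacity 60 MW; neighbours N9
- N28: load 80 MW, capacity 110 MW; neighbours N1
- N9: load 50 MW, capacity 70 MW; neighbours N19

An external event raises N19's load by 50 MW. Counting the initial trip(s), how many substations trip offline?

Round 1 — N19 at 90 > 60. N19 trips offline.
  N19 sheds 90 MW to N9: 90 each.
    N9: 50+90 = 140 > 70
Round 2 — N9 trips offline.
  N9 sheds 140 MW: no online neighbours, lost.
No further trips.

2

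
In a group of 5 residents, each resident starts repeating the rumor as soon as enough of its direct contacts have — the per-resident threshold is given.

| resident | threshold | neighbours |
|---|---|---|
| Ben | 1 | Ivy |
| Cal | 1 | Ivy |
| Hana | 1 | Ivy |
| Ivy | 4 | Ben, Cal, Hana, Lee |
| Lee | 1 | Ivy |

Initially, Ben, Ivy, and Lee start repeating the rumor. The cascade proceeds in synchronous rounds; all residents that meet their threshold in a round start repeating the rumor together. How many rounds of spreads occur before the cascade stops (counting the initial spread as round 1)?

Round 1 — Ben, Ivy, Lee start repeating the rumor (initial).
Round 2 — checking thresholds:
  Cal: 1 of 1 neighbours ≥ 1, starts repeating the rumor.
  Hana: 1 of 1 neighbours ≥ 1, starts repeating the rumor.
Round 3 — no new spreads; cascade stops.

2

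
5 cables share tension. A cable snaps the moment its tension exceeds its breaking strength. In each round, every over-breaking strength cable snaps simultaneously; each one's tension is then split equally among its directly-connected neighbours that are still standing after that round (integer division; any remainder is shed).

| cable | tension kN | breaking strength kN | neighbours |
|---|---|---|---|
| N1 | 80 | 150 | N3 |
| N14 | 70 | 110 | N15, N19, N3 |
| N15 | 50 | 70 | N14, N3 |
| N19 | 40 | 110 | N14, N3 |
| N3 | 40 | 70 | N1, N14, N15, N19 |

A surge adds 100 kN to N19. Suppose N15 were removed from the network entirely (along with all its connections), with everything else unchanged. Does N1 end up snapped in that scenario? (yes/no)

With N15 removed:
Round 1 — N19 at 140 > 110. N19 snaps.
  N19 sheds 140 kN to N14, N3: 70 each.
    N14: 70+70 = 140 > 110
    N3: 40+70 = 110 > 70
Round 2 — N14, N3 snap.
  N14 sheds 140 kN: no online neighbours, lost.
  N3 sheds 110 kN to N1: 110 each.
    N1: 80+110 = 190 > 150
Round 3 — N1 snaps.
  N1 sheds 190 kN: no online neighbours, lost.
No further breaks.

yes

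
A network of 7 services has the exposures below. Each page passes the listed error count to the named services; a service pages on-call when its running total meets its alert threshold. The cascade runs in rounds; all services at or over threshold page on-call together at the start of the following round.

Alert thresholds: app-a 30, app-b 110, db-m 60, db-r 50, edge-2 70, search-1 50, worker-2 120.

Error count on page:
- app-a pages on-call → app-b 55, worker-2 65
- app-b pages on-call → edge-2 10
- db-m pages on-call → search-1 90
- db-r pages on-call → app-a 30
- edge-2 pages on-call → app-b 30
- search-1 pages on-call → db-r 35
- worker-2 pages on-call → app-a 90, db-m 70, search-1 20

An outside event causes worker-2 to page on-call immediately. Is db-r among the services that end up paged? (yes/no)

no

Round 1 — worker-2 pages on-call (initial).
  app-a: +90 → 90 ≥ 30
  db-m: +70 → 70 ≥ 60
  search-1: +20 → 20 < 50
Round 2 — app-a, db-m page on-call.
  app-b: +55 → 55 < 110
  search-1: +90 → 110 ≥ 50
Round 3 — search-1 pages on-call.
  db-r: +35 → 35 < 50
No further pages.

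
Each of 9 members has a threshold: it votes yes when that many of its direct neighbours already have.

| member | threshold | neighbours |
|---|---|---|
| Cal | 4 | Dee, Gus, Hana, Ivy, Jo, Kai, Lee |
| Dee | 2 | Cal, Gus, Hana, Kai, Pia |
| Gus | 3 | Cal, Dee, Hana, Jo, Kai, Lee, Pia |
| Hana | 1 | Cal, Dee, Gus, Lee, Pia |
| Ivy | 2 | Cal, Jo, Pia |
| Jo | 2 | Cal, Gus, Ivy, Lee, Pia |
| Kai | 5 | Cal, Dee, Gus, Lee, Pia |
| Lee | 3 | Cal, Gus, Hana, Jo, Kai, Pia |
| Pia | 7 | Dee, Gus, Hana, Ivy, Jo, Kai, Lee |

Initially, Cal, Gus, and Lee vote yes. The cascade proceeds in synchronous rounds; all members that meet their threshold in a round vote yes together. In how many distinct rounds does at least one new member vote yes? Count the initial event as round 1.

Round 1 — Cal, Gus, Lee vote yes (initial).
Round 2 — checking thresholds:
  Dee: 2 of 5 neighbours ≥ 2, votes yes.
  Hana: 3 of 5 neighbours ≥ 1, votes yes.
  Ivy: 1 of 3 neighbours < 2, not yet.
  Jo: 3 of 5 neighbours ≥ 2, votes yes.
  Kai: 3 of 5 neighbours < 5, not yet.
  Pia: 2 of 7 neighbours < 7, not yet.
Round 3 — checking thresholds:
  Ivy: 2 of 3 neighbours ≥ 2, votes yes.
  Kai: 4 of 5 neighbours < 5, not yet.
  Pia: 5 of 7 neighbours < 7, not yet.
Round 4 — no new yes votes; cascade stops.

3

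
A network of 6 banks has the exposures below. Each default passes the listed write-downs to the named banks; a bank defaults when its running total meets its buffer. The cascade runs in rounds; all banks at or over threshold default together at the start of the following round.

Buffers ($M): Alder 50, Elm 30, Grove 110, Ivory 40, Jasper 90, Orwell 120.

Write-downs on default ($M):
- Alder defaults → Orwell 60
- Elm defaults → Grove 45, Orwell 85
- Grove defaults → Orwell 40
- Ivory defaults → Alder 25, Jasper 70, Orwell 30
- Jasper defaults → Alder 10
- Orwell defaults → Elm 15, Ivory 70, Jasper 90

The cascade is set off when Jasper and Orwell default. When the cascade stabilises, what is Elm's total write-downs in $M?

15

Round 1 — Jasper, Orwell default (initial).
  Alder: +10 → 10 < 50
  Elm: +15 → 15 < 30
  Ivory: +70 → 70 ≥ 40
Round 2 — Ivory defaults.
  Alder: +25 → 35 < 50
No further defaults.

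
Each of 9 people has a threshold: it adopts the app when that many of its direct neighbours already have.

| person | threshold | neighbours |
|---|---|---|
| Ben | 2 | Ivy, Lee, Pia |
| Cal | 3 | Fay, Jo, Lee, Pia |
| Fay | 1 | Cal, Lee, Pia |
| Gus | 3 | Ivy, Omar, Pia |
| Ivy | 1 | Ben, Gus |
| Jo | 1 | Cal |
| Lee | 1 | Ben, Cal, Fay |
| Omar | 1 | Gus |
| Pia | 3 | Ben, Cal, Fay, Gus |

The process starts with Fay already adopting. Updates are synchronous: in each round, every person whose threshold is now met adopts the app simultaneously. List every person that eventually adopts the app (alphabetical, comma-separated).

Round 1 — Fay adopts the app (initial).
Round 2 — checking thresholds:
  Cal: 1 of 4 neighbours < 3, below threshold.
  Lee: 1 of 3 neighbours ≥ 1, adopts the app.
  Pia: 1 of 4 neighbours < 3, below threshold.
Round 3 — no new adoptions; cascade stops.

Fay, Lee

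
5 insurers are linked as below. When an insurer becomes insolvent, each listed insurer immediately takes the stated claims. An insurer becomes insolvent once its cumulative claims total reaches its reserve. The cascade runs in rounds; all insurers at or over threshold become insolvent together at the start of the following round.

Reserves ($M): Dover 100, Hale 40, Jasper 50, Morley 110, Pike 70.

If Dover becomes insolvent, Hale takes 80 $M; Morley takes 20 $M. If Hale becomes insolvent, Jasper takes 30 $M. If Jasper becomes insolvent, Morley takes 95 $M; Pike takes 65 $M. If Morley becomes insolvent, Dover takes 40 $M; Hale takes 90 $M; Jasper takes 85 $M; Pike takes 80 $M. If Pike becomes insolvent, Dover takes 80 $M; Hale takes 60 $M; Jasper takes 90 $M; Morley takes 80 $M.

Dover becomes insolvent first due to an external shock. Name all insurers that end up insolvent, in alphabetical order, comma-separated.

Round 1 — Dover becomes insolvent (initial).
  Hale: +80 → 80 ≥ 40
  Morley: +20 → 20 < 110
Round 2 — Hale becomes insolvent.
  Jasper: +30 → 30 < 50
No further insolvencies.

Dover, Hale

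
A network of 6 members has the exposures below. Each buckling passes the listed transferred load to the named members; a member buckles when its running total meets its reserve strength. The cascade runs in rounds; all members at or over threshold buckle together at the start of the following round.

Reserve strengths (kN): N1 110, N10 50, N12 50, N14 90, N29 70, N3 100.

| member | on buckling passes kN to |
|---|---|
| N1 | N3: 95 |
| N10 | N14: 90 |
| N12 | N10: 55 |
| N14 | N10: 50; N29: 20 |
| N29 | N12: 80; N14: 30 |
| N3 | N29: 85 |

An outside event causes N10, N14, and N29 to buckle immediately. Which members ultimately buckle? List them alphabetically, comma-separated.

N10, N12, N14, N29

Round 1 — N10, N14, N29 buckle (initial).
  N12: +80 → 80 ≥ 50
Round 2 — N12 buckles.
No further bucklings.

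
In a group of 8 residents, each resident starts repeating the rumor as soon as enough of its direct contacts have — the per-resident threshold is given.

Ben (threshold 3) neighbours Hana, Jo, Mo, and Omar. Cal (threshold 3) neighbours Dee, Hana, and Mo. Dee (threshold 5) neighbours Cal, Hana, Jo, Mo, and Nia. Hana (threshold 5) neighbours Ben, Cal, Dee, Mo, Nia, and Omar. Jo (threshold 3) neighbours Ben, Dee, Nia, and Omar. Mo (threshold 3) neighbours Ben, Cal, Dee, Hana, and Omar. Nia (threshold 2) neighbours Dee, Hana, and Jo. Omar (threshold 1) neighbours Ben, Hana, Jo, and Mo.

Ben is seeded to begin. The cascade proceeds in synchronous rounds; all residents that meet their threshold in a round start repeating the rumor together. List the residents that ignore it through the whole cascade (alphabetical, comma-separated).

Cal, Dee, Hana, Jo, Mo, Nia

Round 1 — Ben starts repeating the rumor (initial).
Round 2 — checking thresholds:
  Hana: 1 of 6 neighbours < 5, not yet.
  Jo: 1 of 4 neighbours < 3, not yet.
  Mo: 1 of 5 neighbours < 3, not yet.
  Omar: 1 of 4 neighbours ≥ 1, starts repeating the rumor.
Round 3 — no new spreads; cascade stops.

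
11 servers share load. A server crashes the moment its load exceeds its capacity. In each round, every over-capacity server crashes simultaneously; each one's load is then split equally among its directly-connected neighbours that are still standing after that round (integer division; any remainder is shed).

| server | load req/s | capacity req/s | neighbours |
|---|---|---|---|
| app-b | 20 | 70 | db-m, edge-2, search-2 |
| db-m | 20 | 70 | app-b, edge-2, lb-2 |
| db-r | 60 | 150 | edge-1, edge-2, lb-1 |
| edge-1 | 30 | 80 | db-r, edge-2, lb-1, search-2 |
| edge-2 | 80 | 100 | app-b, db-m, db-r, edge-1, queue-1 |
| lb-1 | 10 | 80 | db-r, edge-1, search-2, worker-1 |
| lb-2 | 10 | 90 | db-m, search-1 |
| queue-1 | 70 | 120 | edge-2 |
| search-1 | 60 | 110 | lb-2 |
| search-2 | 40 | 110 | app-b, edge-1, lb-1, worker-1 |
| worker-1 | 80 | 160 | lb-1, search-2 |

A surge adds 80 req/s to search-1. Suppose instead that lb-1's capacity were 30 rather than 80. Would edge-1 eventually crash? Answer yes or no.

With lb-1's capacity at 30:
Round 1 — search-1 at 140 > 110. search-1 crashes.
  search-1 sheds 140 req/s to lb-2: 140 each.
    lb-2: 10+140 = 150 > 90
Round 2 — lb-2 crashes.
  lb-2 sheds 150 req/s to db-m: 150 each.
    db-m: 20+150 = 170 > 70
Round 3 — db-m crashes.
  db-m sheds 170 req/s to app-b, edge-2: 85 each.
    app-b: 20+85 = 105 > 70
    edge-2: 80+85 = 165 > 100
Round 4 — app-b, edge-2 crash.
  app-b sheds 105 req/s to search-2: 105 each.
    search-2: 40+105 = 145 > 110
  edge-2 sheds 165 req/s to db-r, edge-1, queue-1: 55 each.
    db-r: 60+55 = 115 ≤ 150
    edge-1: 30+55 = 85 > 80
    queue-1: 70+55 = 125 > 120
Round 5 — edge-1, queue-1, search-2 crash.
  edge-1 sheds 85 req/s to db-r, lb-1: 42 each (1 lost).
    db-r: 115+42 = 157 > 150
    lb-1: 10+42 = 52 > 30
  queue-1 sheds 125 req/s: no online neighbours, lost.
  search-2 sheds 145 req/s to lb-1, worker-1: 72 each (1 lost).
    lb-1: 52+72 = 124 > 30
    worker-1: 80+72 = 152 ≤ 160
Round 6 — db-r, lb-1 crash.
  db-r sheds 157 req/s: no online neighbours, lost.
  lb-1 sheds 124 req/s to worker-1: 124 each.
    worker-1: 152+124 = 276 > 160
Round 7 — worker-1 crashes.
  worker-1 sheds 276 req/s: no online neighbours, lost.
No further crashes.

yes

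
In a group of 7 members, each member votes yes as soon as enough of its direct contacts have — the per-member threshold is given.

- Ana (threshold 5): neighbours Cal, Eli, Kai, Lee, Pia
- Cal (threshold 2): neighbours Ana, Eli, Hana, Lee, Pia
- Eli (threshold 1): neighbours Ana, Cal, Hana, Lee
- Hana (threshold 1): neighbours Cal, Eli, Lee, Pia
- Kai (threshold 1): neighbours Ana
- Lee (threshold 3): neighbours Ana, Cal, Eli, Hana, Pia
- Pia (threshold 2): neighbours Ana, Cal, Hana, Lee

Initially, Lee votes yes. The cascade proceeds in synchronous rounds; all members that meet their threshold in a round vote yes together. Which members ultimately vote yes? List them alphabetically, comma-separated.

Round 1 — Lee votes yes (initial).
Round 2 — checking thresholds:
  Ana: 1 of 5 neighbours < 5, below threshold.
  Cal: 1 of 5 neighbours < 2, below threshold.
  Eli: 1 of 4 neighbours ≥ 1, votes yes.
  Hana: 1 of 4 neighbours ≥ 1, votes yes.
  Pia: 1 of 4 neighbours < 2, below threshold.
Round 3 — checking thresholds:
  Ana: 2 of 5 neighbours < 5, below threshold.
  Cal: 3 of 5 neighbours ≥ 2, votes yes.
  Pia: 2 of 4 neighbours ≥ 2, votes yes.
Round 4 — no new yes votes; cascade stops.

Cal, Eli, Hana, Lee, Pia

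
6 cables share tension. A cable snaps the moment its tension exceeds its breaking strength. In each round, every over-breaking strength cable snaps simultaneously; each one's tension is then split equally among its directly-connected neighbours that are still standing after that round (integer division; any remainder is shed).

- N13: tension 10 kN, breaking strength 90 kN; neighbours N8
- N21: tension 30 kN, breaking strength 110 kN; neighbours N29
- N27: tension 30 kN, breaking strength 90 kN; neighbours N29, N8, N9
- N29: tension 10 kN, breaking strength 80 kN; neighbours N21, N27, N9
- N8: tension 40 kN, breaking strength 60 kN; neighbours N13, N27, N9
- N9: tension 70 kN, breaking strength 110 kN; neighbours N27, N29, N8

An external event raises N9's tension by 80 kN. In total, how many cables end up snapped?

Round 1 — N9 at 150 > 110. N9 snaps.
  N9 sheds 150 kN to N27, N29, N8: 50 each.
    N27: 30+50 = 80 ≤ 90
    N29: 10+50 = 60 ≤ 80
    N8: 40+50 = 90 > 60
Round 2 — N8 snaps.
  N8 sheds 90 kN to N13, N27: 45 each.
    N13: 10+45 = 55 ≤ 90
    N27: 80+45 = 125 > 90
Round 3 — N27 snaps.
  N27 sheds 125 kN to N29: 125 each.
    N29: 60+125 = 185 > 80
Round 4 — N29 snaps.
  N29 sheds 185 kN to N21: 185 each.
    N21: 30+185 = 215 > 110
Round 5 — N21 snaps.
  N21 sheds 215 kN: no online neighbours, lost.
No further breaks.

5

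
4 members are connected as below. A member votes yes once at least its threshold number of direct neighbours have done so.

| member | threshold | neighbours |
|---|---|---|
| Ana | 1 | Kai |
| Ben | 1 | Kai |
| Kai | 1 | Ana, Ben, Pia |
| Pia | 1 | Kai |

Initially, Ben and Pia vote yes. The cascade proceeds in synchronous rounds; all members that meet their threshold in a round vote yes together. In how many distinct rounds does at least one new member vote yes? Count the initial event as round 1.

Round 1 — Ben, Pia vote yes (initial).
Round 2 — checking thresholds:
  Kai: 2 of 3 neighbours ≥ 1, votes yes.
Round 3 — checking thresholds:
  Ana: 1 of 1 neighbours ≥ 1, votes yes.
Round 4 — no new yes votes; cascade stops.

3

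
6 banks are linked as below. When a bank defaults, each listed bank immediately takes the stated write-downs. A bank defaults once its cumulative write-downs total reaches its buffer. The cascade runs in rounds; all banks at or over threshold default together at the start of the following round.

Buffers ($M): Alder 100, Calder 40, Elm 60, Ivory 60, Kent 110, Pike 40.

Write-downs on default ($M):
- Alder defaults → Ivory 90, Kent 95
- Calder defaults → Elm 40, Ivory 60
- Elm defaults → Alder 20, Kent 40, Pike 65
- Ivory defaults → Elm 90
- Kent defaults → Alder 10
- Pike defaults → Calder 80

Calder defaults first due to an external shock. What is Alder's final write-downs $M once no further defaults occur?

20

Round 1 — Calder defaults (initial).
  Elm: +40 → 40 < 60
  Ivory: +60 → 60 ≥ 60
Round 2 — Ivory defaults.
  Elm: +90 → 130 ≥ 60
Round 3 — Elm defaults.
  Alder: +20 → 20 < 100
  Kent: +40 → 40 < 110
  Pike: +65 → 65 ≥ 40
Round 4 — Pike defaults.
No further defaults.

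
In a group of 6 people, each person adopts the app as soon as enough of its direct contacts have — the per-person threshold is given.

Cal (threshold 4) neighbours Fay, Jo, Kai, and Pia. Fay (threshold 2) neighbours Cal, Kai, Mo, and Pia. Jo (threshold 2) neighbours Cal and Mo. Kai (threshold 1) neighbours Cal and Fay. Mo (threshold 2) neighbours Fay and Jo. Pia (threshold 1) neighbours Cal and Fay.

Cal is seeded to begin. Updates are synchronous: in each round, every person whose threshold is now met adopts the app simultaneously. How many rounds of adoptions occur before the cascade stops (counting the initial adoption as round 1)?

3

Round 1 — Cal adopts the app (initial).
Round 2 — checking thresholds:
  Fay: 1 of 4 neighbours < 2, holds.
  Jo: 1 of 2 neighbours < 2, holds.
  Kai: 1 of 2 neighbours ≥ 1, adopts the app.
  Pia: 1 of 2 neighbours ≥ 1, adopts the app.
Round 3 — checking thresholds:
  Fay: 3 of 4 neighbours ≥ 2, adopts the app.
  Jo: 1 of 2 neighbours < 2, holds.
Round 4 — no new adoptions; cascade stops.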